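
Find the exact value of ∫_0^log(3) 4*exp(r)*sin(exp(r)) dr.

Let u = exp(r), so du = exp(r) dr. When r = 0, u = 1; when r = log(3), u = 3.
The integral becomes 4·∫ sin(u) du from 1 to 3, with antiderivative -4*cos(u).
Back in r: F(r) = -4*cos(exp(r)).
Then F(log(3)) - F(0) = (-4*cos(3)) - (-4*cos(1)) = 4*cos(1) - 4*cos(3).

4*cos(1) - 4*cos(3)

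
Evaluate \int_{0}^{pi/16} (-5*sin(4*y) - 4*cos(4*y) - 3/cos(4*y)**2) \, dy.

-2 + sqrt(2)/8

An antiderivative is F(y) = -sin(4*y) + 5*cos(4*y)/4 - 3*tan(4*y)/4.
Then F(pi/16) - F(0) = (-3/4 + sqrt(2)/8) - (5/4) = -2 + sqrt(2)/8.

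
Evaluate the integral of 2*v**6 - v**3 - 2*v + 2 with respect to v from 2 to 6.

557208/7

By the power rule, an antiderivative is F(v) = 2*v**7/7 - v**4/4 - v**2 + 2*v.
Then F(6) - F(2) = (557436/7) - (228/7) = 557208/7.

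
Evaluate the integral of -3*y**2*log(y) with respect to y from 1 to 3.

26/3 - 27*log(3)

Integrate by parts once (u = ln y, dv = -3*y**2 dy).
An antiderivative is F(y) = -y**3*(3*log(y) - 1)/3.
Then F(3) - F(1) = (9 - 27*log(3)) - (1/3) = 26/3 - 27*log(3).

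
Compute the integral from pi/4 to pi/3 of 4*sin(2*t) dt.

An antiderivative is F(t) = -2*cos(2*t).
Then F(pi/3) - F(pi/4) = (1) - (0) = 1.

1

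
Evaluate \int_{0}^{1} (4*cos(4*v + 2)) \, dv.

-sin(2) + sin(6)

Let u = 4*v + 2, so du = 4 dv. When v = 0, u = 2; when v = 1, u = 6.
The integral becomes ∫ cos(u) du from 2 to 6, with antiderivative sin(u).
Back in v: F(v) = sin(4*v + 2).
Then F(1) - F(0) = (sin(6)) - (sin(2)) = -sin(2) + sin(6).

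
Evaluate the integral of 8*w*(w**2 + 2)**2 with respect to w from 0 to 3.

Let u = w**2 + 2, so du = 2*w dw. When w = 0, u = 2; when w = 3, u = 11.
The integral becomes 4·∫ u**2 du from 2 to 11, with antiderivative 4*u**3/3.
Back in w: F(w) = 4*(w**2 + 2)**3/3.
Then F(3) - F(0) = (5324/3) - (32/3) = 1764.

1764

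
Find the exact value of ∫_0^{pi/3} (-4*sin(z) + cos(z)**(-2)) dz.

-2 + sqrt(3)

An antiderivative is F(z) = 4*cos(z) + tan(z).
Then F(pi/3) - F(0) = (sqrt(3) + 2) - (4) = -2 + sqrt(3).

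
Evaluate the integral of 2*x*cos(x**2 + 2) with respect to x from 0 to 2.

-sin(2) + sin(6)

Let u = x**2 + 2, so du = 2*x dx. When x = 0, u = 2; when x = 2, u = 6.
The integral becomes ∫ cos(u) du from 2 to 6, with antiderivative sin(u).
Back in x: F(x) = sin(x**2 + 2).
Then F(2) - F(0) = (sin(6)) - (sin(2)) = -sin(2) + sin(6).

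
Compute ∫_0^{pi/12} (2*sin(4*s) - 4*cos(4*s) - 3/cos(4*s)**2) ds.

1/4 - 5*sqrt(3)/4

An antiderivative is F(s) = -sin(4*s) - cos(4*s)/2 - 3*tan(4*s)/4.
Then F(pi/12) - F(0) = (-5*sqrt(3)/4 - 1/4) - (-1/2) = 1/4 - 5*sqrt(3)/4.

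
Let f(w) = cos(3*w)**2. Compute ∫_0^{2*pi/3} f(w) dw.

Use the identity cos^2(3*w) = (1 + cos(6*w))/2.
An antiderivative is F(w) = w/2 + sin(6*w)/12.
Then F(2*pi/3) - F(0) = (pi/3) - (0) = pi/3.

pi/3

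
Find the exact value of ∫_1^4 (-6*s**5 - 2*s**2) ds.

By the power rule, an antiderivative is F(s) = -s**6 - 2*s**3/3.
Then F(4) - F(1) = (-12416/3) - (-5/3) = -4137.

-4137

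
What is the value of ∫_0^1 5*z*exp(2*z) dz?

Integrate by parts once (u = z, dv = 5*exp(2*z) dz).
An antiderivative is F(z) = (10*z - 5)*exp(2*z)/4.
Then F(1) - F(0) = (5*exp(2)/4) - (-5/4) = 5/4 + 5*exp(2)/4.

5/4 + 5*exp(2)/4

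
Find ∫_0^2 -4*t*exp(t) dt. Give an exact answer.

Integrate by parts once (u = t, dv = -4*exp(t) dt).
An antiderivative is F(t) = (-4*t + 4)*exp(t).
Then F(2) - F(0) = (-4*exp(2)) - (4) = -4*exp(2) - 4.

-4*exp(2) - 4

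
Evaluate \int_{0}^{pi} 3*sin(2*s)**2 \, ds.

Use the identity sin^2(2*s) = (1 - cos(4*s))/2.
An antiderivative is F(s) = 3*s/2 - 3*sin(4*s)/8.
Then F(pi) - F(0) = (3*pi/2) - (0) = 3*pi/2.

3*pi/2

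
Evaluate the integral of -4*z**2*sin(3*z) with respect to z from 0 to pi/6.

8/27 - 4*pi/27

Integrate by parts twice (u = z^2, dv = -4*sin(3*z) dz).
An antiderivative is F(z) = 4*z**2*cos(3*z)/3 - 8*z*sin(3*z)/9 - 8*cos(3*z)/27.
Then F(pi/6) - F(0) = (-4*pi/27) - (-8/27) = 8/27 - 4*pi/27.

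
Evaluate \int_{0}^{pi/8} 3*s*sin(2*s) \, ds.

Integrate by parts once (u = s, dv = 3*sin(2*s) ds).
An antiderivative is F(s) = -3*s*cos(2*s)/2 + 3*sin(2*s)/4.
Then F(pi/8) - F(0) = (3*sqrt(2)*(4 - pi)/32) - (0) = 3*sqrt(2)*(4 - pi)/32.

3*sqrt(2)*(4 - pi)/32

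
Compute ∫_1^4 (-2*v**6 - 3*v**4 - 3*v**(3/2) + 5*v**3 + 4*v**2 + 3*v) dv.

-137385/28

By the power rule, an antiderivative is F(v) = -2*v**7/7 - 6*v**(5/2)/5 - 3*v**5/5 + 5*v**4/4 + 4*v**3/3 + 3*v**2/2.
Then F(4) - F(1) = (-514984/105) - (839/420) = -137385/28.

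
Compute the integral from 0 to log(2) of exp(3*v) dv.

Let u = exp(v), so du = exp(v) dv. When v = 0, u = 1; when v = log(2), u = 2.
The integral becomes ∫ u**2 du from 1 to 2, with antiderivative u**3/3.
Back in v: F(v) = exp(3*v)/3.
Then F(log(2)) - F(0) = (8/3) - (1/3) = 7/3.

7/3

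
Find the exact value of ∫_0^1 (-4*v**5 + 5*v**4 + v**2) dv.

By the power rule, an antiderivative is F(v) = -2*v**6/3 + v**5 + v**3/3.
Then F(1) - F(0) = (2/3) - (0) = 2/3.

2/3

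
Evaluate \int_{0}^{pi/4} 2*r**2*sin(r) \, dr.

Integrate by parts twice (u = r^2, dv = 2*sin(r) dr).
An antiderivative is F(r) = -2*r**2*cos(r) + 4*r*sin(r) + 4*cos(r).
Then F(pi/4) - F(0) = (sqrt(2)*(-pi**2 + 8*pi + 32)/16) - (4) = -4 - sqrt(2)*pi**2/16 + sqrt(2)*pi/2 + 2*sqrt(2).

-4 - sqrt(2)*pi**2/16 + sqrt(2)*pi/2 + 2*sqrt(2)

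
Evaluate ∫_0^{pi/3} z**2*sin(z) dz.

Integrate by parts twice (u = z^2, dv = sin(z) dz).
An antiderivative is F(z) = -z**2*cos(z) + 2*z*sin(z) + 2*cos(z).
Then F(pi/3) - F(0) = (-pi**2/18 + 1 + sqrt(3)*pi/3) - (2) = -1 - pi**2/18 + sqrt(3)*pi/3.

-1 - pi**2/18 + sqrt(3)*pi/3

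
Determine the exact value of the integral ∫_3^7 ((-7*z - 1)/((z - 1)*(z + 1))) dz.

Factor the denominator: z**2 - 1 = (z + 1)(z - 1).
Partial fractions: (-7*z - 1)/((z - 1)*(z + 1)) = -3/(z + 1) - 4/(z - 1).
An antiderivative is F(z) = -4*log(z - 1) - 3*log(z + 1).
Then F(7) - F(3) = (-13*log(2) - 4*log(3)) - (-10*log(2)) = -4*log(3) - 3*log(2).

-4*log(3) - 3*log(2)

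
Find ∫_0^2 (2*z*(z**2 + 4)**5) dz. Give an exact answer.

43008

Let u = z**2 + 4, so du = 2*z dz. When z = 0, u = 4; when z = 2, u = 8.
The integral becomes ∫ u**5 du from 4 to 8, with antiderivative u**6/6.
Back in z: F(z) = (z**2 + 4)**6/6.
Then F(2) - F(0) = (131072/3) - (2048/3) = 43008.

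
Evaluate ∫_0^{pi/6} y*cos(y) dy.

-1 + pi/12 + sqrt(3)/2

Integrate by parts once (u = y, dv = cos(y) dy).
An antiderivative is F(y) = y*sin(y) + cos(y).
Then F(pi/6) - F(0) = (pi/12 + sqrt(3)/2) - (1) = -1 + pi/12 + sqrt(3)/2.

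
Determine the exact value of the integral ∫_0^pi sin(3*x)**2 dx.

Use the identity sin^2(3*x) = (1 - cos(6*x))/2.
An antiderivative is F(x) = x/2 - sin(6*x)/12.
Then F(pi) - F(0) = (pi/2) - (0) = pi/2.

pi/2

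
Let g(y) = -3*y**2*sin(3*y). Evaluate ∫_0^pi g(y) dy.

4/9 - pi**2

Integrate by parts twice (u = y^2, dv = -3*sin(3*y) dy).
An antiderivative is F(y) = y**2*cos(3*y) - 2*y*sin(3*y)/3 - 2*cos(3*y)/9.
Then F(pi) - F(0) = (2/9 - pi**2) - (-2/9) = 4/9 - pi**2.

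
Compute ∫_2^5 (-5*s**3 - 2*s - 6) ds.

By the power rule, an antiderivative is F(s) = -5*s**4/4 - s**2 - 6*s.
Then F(5) - F(2) = (-3345/4) - (-36) = -3201/4.

-3201/4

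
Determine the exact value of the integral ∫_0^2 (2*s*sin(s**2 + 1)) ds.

Let u = s**2 + 1, so du = 2*s ds. When s = 0, u = 1; when s = 2, u = 5.
The integral becomes ∫ sin(u) du from 1 to 5, with antiderivative -cos(u).
Back in s: F(s) = -cos(s**2 + 1).
Then F(2) - F(0) = (-cos(5)) - (-cos(1)) = -cos(5) + cos(1).

-cos(5) + cos(1)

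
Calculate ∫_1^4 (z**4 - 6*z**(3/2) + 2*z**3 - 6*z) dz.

By the power rule, an antiderivative is F(z) = -12*z**(5/2)/5 + z**5/5 + z**4/2 - 3*z**2.
Then F(4) - F(1) = (208) - (-47/10) = 2127/10.

2127/10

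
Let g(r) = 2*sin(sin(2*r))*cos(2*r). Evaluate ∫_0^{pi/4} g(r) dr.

1 - cos(1)

Let u = sin(2*r), so du = 2*cos(2*r) dr. When r = 0, u = 0; when r = pi/4, u = 1.
The integral becomes ∫ sin(u) du from 0 to 1, with antiderivative -cos(u).
Back in r: F(r) = -cos(sin(2*r)).
Then F(pi/4) - F(0) = (-cos(1)) - (-1) = 1 - cos(1).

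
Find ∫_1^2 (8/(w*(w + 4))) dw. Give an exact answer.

Factor the denominator: w**2 + 4*w = (w + 4)w.
Partial fractions: 8/(w*(w + 4)) = -2/(w + 4) + 2/w.
An antiderivative is F(w) = 2*log(w) - 2*log(w + 4).
Then F(2) - F(1) = (-log(9)) - (-log(25)) = log(25/9).

log(25/9)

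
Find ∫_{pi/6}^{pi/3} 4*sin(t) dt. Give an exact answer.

An antiderivative is F(t) = -4*cos(t).
Then F(pi/3) - F(pi/6) = (-2) - (-2*sqrt(3)) = -2 + 2*sqrt(3).

-2 + 2*sqrt(3)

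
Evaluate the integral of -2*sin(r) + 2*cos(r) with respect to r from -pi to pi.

An antiderivative is F(r) = 2*sin(r) + 2*cos(r).
Then F(pi) - F(-pi) = (-2) - (-2) = 0.

0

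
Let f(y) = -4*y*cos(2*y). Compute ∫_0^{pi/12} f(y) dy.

-sqrt(3)/2 - pi/12 + 1

Integrate by parts once (u = y, dv = -4*cos(2*y) dy).
An antiderivative is F(y) = -2*y*sin(2*y) - cos(2*y).
Then F(pi/12) - F(0) = (-sqrt(3)/2 - pi/12) - (-1) = -sqrt(3)/2 - pi/12 + 1.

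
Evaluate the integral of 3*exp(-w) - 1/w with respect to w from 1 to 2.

-log(2) - 3*exp(-2) + 3*exp(-1)

An antiderivative is F(w) = -log(w) - 3*exp(-w).
Then F(2) - F(1) = (-log(2) - 3*exp(-2)) - (-3*exp(-1)) = -log(2) - 3*exp(-2) + 3*exp(-1).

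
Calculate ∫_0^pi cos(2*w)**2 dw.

Use the identity cos^2(2*w) = (1 + cos(4*w))/2.
An antiderivative is F(w) = w/2 + sin(4*w)/8.
Then F(pi) - F(0) = (pi/2) - (0) = pi/2.

pi/2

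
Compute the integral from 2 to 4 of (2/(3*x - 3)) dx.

2*log(3)/3

An antiderivative is F(x) = 2*log(3*x - 3)/3.
Then F(4) - F(2) = (4*log(3)/3) - (2*log(3)/3) = 2*log(3)/3.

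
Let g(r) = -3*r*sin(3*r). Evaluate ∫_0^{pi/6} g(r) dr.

-1/3

Integrate by parts once (u = r, dv = -3*sin(3*r) dr).
An antiderivative is F(r) = r*cos(3*r) - sin(3*r)/3.
Then F(pi/6) - F(0) = (-1/3) - (0) = -1/3.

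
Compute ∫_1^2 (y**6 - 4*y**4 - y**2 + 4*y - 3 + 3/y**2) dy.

By the power rule, an antiderivative is F(y) = y**7/7 - 4*y**5/5 - y**3/3 + 2*y**2 - 3*y - 3/y.
Then F(2) - F(1) = (-1991/210) - (-524/105) = -943/210.

-943/210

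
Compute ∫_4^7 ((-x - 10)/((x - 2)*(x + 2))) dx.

Factor the denominator: x**2 - 4 = (x + 2)(x - 2).
Partial fractions: (-x - 10)/((x - 2)*(x + 2)) = 2/(x + 2) - 3/(x - 2).
An antiderivative is F(x) = -3*log(x - 2) + 2*log(x + 2).
Then F(7) - F(4) = (-3*log(5) + 4*log(3)) - (log(9/2)) = -3*log(5) + log(2) + 2*log(3).

-3*log(5) + log(2) + 2*log(3)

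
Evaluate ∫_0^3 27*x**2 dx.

243

Let u = 3*x, so du = 3 dx. When x = 0, u = 0; when x = 3, u = 9.
The integral becomes ∫ u**2 du from 0 to 9, with antiderivative u**3/3.
Back in x: F(x) = 9*x**3.
Then F(3) - F(0) = (243) - (0) = 243.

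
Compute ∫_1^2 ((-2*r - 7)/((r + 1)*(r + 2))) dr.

Factor the denominator: r**2 + 3*r + 2 = (r + 2)(r + 1).
Partial fractions: (-2*r - 7)/((r + 1)*(r + 2)) = 3/(r + 2) - 5/(r + 1).
An antiderivative is F(r) = -5*log(r + 1) + 3*log(r + 2).
Then F(2) - F(1) = (-5*log(3) + 6*log(2)) - (log(27/32)) = -8*log(3) + 11*log(2).

-8*log(3) + 11*log(2)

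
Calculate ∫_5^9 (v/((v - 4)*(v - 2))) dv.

Factor the denominator: v**2 - 6*v + 8 = (v - 2)(v - 4).
Partial fractions: v/((v - 4)*(v - 2)) = -1/(v - 2) + 2/(v - 4).
An antiderivative is F(v) = 2*log(v - 4) - log(v - 2).
Then F(9) - F(5) = (log(25/7)) - (-log(3)) = log(75/7).

log(75/7)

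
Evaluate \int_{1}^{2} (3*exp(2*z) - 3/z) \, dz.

-3*exp(2)/2 - log(8) + 3*exp(4)/2

An antiderivative is F(z) = 3*exp(2*z)/2 - 3*log(z).
Then F(2) - F(1) = (-log(8) + 3*exp(4)/2) - (3*exp(2)/2) = -3*exp(2)/2 - log(8) + 3*exp(4)/2.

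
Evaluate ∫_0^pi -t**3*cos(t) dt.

Integrate by parts 3 times (u = t^3, dv = -cos(t) dt).
An antiderivative is F(t) = -t**3*sin(t) - 3*t**2*cos(t) + 6*t*sin(t) + 6*cos(t).
Then F(pi) - F(0) = (-6 + 3*pi**2) - (6) = -12 + 3*pi**2.

-12 + 3*pi**2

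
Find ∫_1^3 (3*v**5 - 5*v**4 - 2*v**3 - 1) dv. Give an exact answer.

80

By the power rule, an antiderivative is F(v) = v**6/2 - v**5 - v**4/2 - v.
Then F(3) - F(1) = (78) - (-2) = 80.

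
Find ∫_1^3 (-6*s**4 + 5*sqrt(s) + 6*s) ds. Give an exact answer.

-4046/15 + 10*sqrt(3)

By the power rule, an antiderivative is F(s) = -6*s**5/5 + 10*s**(3/2)/3 + 3*s**2.
Then F(3) - F(1) = (-1323/5 + 10*sqrt(3)) - (77/15) = -4046/15 + 10*sqrt(3).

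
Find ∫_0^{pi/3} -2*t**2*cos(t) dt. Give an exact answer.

Integrate by parts twice (u = t^2, dv = -2*cos(t) dt).
An antiderivative is F(t) = -2*t**2*sin(t) - 4*t*cos(t) + 4*sin(t).
Then F(pi/3) - F(0) = (-2*pi/3 - sqrt(3)*pi**2/9 + 2*sqrt(3)) - (0) = -2*pi/3 - sqrt(3)*pi**2/9 + 2*sqrt(3).

-2*pi/3 - sqrt(3)*pi**2/9 + 2*sqrt(3)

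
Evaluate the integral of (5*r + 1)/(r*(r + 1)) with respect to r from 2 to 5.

log(40)

Factor the denominator: r**2 + r = (r + 1)r.
Partial fractions: (5*r + 1)/(r*(r + 1)) = 4/(r + 1) + 1/r.
An antiderivative is F(r) = log(r) + 4*log(r + 1).
Then F(5) - F(2) = (log(5) + 4*log(2) + 4*log(3)) - (log(2) + 4*log(3)) = log(40).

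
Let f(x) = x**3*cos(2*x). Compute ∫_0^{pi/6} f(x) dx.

-sqrt(3)*pi/16 + sqrt(3)*pi**3/864 + pi**2/96 + 3/16

Integrate by parts 3 times (u = x^3, dv = cos(2*x) dx).
An antiderivative is F(x) = x**3*sin(2*x)/2 + 3*x**2*cos(2*x)/4 - 3*x*sin(2*x)/4 - 3*cos(2*x)/8.
Then F(pi/6) - F(0) = (-sqrt(3)*pi/16 - 3/16 + sqrt(3)*pi**3/864 + pi**2/96) - (-3/8) = -sqrt(3)*pi/16 + sqrt(3)*pi**3/864 + pi**2/96 + 3/16.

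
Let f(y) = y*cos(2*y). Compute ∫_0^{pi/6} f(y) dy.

Integrate by parts once (u = y, dv = cos(2*y) dy).
An antiderivative is F(y) = y*sin(2*y)/2 + cos(2*y)/4.
Then F(pi/6) - F(0) = (1/8 + sqrt(3)*pi/24) - (1/4) = -1/8 + sqrt(3)*pi/24.

-1/8 + sqrt(3)*pi/24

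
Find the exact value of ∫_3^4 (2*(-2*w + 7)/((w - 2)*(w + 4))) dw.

-14*log(2) + 5*log(7)

Factor the denominator: w**2 + 2*w - 8 = (w + 4)(w - 2).
Partial fractions: 2*(-2*w + 7)/((w - 2)*(w + 4)) = -5/(w + 4) + 1/(w - 2).
An antiderivative is F(w) = log(w - 2) - 5*log(w + 4).
Then F(4) - F(3) = (-14*log(2)) - (-5*log(7)) = -14*log(2) + 5*log(7).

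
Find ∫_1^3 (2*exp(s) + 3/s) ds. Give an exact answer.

An antiderivative is F(s) = 2*exp(s) + 3*log(s).
Then F(3) - F(1) = (log(27) + 2*exp(3)) - (2*exp(1)) = -2*exp(1) + log(27) + 2*exp(3).

-2*exp(1) + log(27) + 2*exp(3)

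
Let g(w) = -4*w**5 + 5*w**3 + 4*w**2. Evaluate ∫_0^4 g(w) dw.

By the power rule, an antiderivative is F(w) = -2*w**6/3 + 5*w**4/4 + 4*w**3/3.
Then F(4) - F(0) = (-6976/3) - (0) = -6976/3.

-6976/3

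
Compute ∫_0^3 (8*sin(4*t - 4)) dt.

2*cos(4) - 2*cos(8)

Let u = 4*t - 4, so du = 4 dt. When t = 0, u = -4; when t = 3, u = 8.
The integral becomes 2·∫ sin(u) du from -4 to 8, with antiderivative -2*cos(u).
Back in t: F(t) = -2*cos(4*t - 4).
Then F(3) - F(0) = (-2*cos(8)) - (-2*cos(4)) = 2*cos(4) - 2*cos(8).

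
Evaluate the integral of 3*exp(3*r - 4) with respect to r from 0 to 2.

Let u = 3*r - 4, so du = 3 dr. When r = 0, u = -4; when r = 2, u = 2.
The integral becomes ∫ exp(u) du from -4 to 2, with antiderivative exp(u).
Back in r: F(r) = exp(3*r - 4).
Then F(2) - F(0) = (exp(2)) - (exp(-4)) = -(1 - exp(6))*exp(-4).

-(1 - exp(6))*exp(-4)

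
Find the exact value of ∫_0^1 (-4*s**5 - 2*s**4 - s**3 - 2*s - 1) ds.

-199/60

By the power rule, an antiderivative is F(s) = -2*s**6/3 - 2*s**5/5 - s**4/4 - s**2 - s.
Then F(1) - F(0) = (-199/60) - (0) = -199/60.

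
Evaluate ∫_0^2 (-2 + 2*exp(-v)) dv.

An antiderivative is F(v) = -2*v - 2*exp(-v).
Then F(2) - F(0) = (-4 - 2*exp(-2)) - (-2) = -2 - 2*exp(-2).

-2 - 2*exp(-2)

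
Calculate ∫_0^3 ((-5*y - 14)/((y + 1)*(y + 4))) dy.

Factor the denominator: y**2 + 5*y + 4 = (y + 4)(y + 1).
Partial fractions: (-5*y - 14)/((y + 1)*(y + 4)) = -2/(y + 4) - 3/(y + 1).
An antiderivative is F(y) = -3*log(y + 1) - 2*log(y + 4).
Then F(3) - F(0) = (-6*log(2) - 2*log(7)) - (-log(16)) = -2*log(7) - 2*log(2).

-2*log(7) - 2*log(2)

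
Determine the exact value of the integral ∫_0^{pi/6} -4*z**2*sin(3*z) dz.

Integrate by parts twice (u = z^2, dv = -4*sin(3*z) dz).
An antiderivative is F(z) = 4*z**2*cos(3*z)/3 - 8*z*sin(3*z)/9 - 8*cos(3*z)/27.
Then F(pi/6) - F(0) = (-4*pi/27) - (-8/27) = 8/27 - 4*pi/27.

8/27 - 4*pi/27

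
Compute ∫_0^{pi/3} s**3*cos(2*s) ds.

-sqrt(3)*pi/8 - pi**2/24 + sqrt(3)*pi**3/108 + 9/16

Integrate by parts 3 times (u = s^3, dv = cos(2*s) ds).
An antiderivative is F(s) = s**3*sin(2*s)/2 + 3*s**2*cos(2*s)/4 - 3*s*sin(2*s)/4 - 3*cos(2*s)/8.
Then F(pi/3) - F(0) = (-sqrt(3)*pi/8 - pi**2/24 + 3/16 + sqrt(3)*pi**3/108) - (-3/8) = -sqrt(3)*pi/8 - pi**2/24 + sqrt(3)*pi**3/108 + 9/16.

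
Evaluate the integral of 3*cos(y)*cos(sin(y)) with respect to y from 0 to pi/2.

3*sin(1)

Let u = sin(y), so du = cos(y) dy. When y = 0, u = 0; when y = pi/2, u = 1.
The integral becomes 3·∫ cos(u) du from 0 to 1, with antiderivative 3*sin(u).
Back in y: F(y) = 3*sin(sin(y)).
Then F(pi/2) - F(0) = (3*sin(1)) - (0) = 3*sin(1).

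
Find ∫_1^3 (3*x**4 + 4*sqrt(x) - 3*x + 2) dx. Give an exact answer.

8*sqrt(3) + 2018/15

By the power rule, an antiderivative is F(x) = 3*x**5/5 + 8*x**(3/2)/3 - 3*x**2/2 + 2*x.
Then F(3) - F(1) = (8*sqrt(3) + 1383/10) - (113/30) = 8*sqrt(3) + 2018/15.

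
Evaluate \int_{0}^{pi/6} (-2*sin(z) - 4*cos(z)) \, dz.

An antiderivative is F(z) = -4*sin(z) + 2*cos(z).
Then F(pi/6) - F(0) = (-2 + sqrt(3)) - (2) = -4 + sqrt(3).

-4 + sqrt(3)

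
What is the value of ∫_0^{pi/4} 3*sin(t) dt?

An antiderivative is F(t) = -3*cos(t).
Then F(pi/4) - F(0) = (-3*sqrt(2)/2) - (-3) = 3 - 3*sqrt(2)/2.

3 - 3*sqrt(2)/2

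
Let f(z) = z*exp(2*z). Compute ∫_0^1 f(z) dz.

Integrate by parts once (u = z, dv = exp(2*z) dz).
An antiderivative is F(z) = (2*z - 1)*exp(2*z)/4.
Then F(1) - F(0) = (exp(2)/4) - (-1/4) = 1/4 + exp(2)/4.

1/4 + exp(2)/4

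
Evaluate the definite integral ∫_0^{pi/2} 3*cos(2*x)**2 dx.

3*pi/4

Use the identity cos^2(2*x) = (1 + cos(4*x))/2.
An antiderivative is F(x) = 3*x/2 + 3*sin(4*x)/8.
Then F(pi/2) - F(0) = (3*pi/4) - (0) = 3*pi/4.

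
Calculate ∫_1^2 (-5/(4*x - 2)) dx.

-5*log(3)/4

An antiderivative is F(x) = -5*log(4*x - 2)/4.
Then F(2) - F(1) = (-5*log(6)/4) - (-5*log(2)/4) = -5*log(3)/4.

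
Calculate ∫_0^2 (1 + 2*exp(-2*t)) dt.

3 - exp(-4)

An antiderivative is F(t) = t - exp(-2*t).
Then F(2) - F(0) = (2 - exp(-4)) - (-1) = 3 - exp(-4).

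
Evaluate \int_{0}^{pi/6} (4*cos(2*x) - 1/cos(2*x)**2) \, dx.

sqrt(3)/2

An antiderivative is F(x) = 2*sin(2*x) - tan(2*x)/2.
Then F(pi/6) - F(0) = (sqrt(3)/2) - (0) = sqrt(3)/2.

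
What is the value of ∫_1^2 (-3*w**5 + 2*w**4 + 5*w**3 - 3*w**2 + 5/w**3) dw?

-219/40

By the power rule, an antiderivative is F(w) = -w**6/2 + 2*w**5/5 + 5*w**4/4 - w**3 - 5/(2*w**2).
Then F(2) - F(1) = (-313/40) - (-47/20) = -219/40.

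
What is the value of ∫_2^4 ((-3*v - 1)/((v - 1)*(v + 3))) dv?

-2*log(7) - log(3) + 2*log(5)

Factor the denominator: v**2 + 2*v - 3 = (v + 3)(v - 1).
Partial fractions: (-3*v - 1)/((v - 1)*(v + 3)) = -2/(v + 3) - 1/(v - 1).
An antiderivative is F(v) = -log(v - 1) - 2*log(v + 3).
Then F(4) - F(2) = (-2*log(7) - log(3)) - (-log(25)) = -2*log(7) - log(3) + 2*log(5).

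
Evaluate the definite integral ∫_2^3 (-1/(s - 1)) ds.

-log(2)

An antiderivative is F(s) = -log(s - 1).
Then F(3) - F(2) = (-log(2)) - (0) = -log(2).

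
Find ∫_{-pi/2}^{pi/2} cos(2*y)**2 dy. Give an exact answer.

Use the identity cos^2(2*y) = (1 + cos(4*y))/2.
An antiderivative is F(y) = y/2 + sin(4*y)/8.
Then F(pi/2) - F(-pi/2) = (pi/4) - (-pi/4) = pi/2.

pi/2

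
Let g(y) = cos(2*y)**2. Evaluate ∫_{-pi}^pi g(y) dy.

pi

Use the identity cos^2(2*y) = (1 + cos(4*y))/2.
An antiderivative is F(y) = y/2 + sin(4*y)/8.
Then F(pi) - F(-pi) = (pi/2) - (-pi/2) = pi.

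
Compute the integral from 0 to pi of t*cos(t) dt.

-2

Integrate by parts once (u = t, dv = cos(t) dt).
An antiderivative is F(t) = t*sin(t) + cos(t).
Then F(pi) - F(0) = (-1) - (1) = -2.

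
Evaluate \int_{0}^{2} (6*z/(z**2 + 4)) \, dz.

log(8)

Let u = z**2 + 4, so du = 2*z dz. When z = 0, u = 4; when z = 2, u = 8.
The integral becomes 3·∫ 1/u du from 4 to 8, with antiderivative 3*log(u).
Back in z: F(z) = 3*log(z**2 + 4).
Then F(2) - F(0) = (9*log(2)) - (log(64)) = log(8).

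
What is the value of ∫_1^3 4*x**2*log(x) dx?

Integrate by parts once (u = ln x, dv = 4*x**2 dx).
An antiderivative is F(x) = 4*x**3*(3*log(x) - 1)/9.
Then F(3) - F(1) = (-12 + 36*log(3)) - (-4/9) = -104/9 + 36*log(3).

-104/9 + 36*log(3)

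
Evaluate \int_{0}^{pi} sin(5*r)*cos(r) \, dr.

0

Use the identity sin(5*r)cos(r) = [sin(6*r) + sin(4*r)]/2.
An antiderivative is F(r) = -cos(4*r)/8 - cos(6*r)/12.
Then F(pi) - F(0) = (-5/24) - (-5/24) = 0.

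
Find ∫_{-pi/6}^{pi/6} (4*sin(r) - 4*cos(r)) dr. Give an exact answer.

-4

An antiderivative is F(r) = -4*sin(r) - 4*cos(r).
Then F(pi/6) - F(-pi/6) = (-2*sqrt(3) - 2) - (2 - 2*sqrt(3)) = -4.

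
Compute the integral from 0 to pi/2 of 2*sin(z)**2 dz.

Use the identity sin^2(z) = (1 - cos(2*z))/2.
An antiderivative is F(z) = z - sin(2*z)/2.
Then F(pi/2) - F(0) = (pi/2) - (0) = pi/2.

pi/2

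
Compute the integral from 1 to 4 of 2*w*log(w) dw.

-15/2 + 32*log(2)

Integrate by parts once (u = ln w, dv = 2*w dw).
An antiderivative is F(w) = w**2*(2*log(w) - 1)/2.
Then F(4) - F(1) = (-8 + 32*log(2)) - (-1/2) = -15/2 + 32*log(2).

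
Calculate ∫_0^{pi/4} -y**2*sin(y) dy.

Integrate by parts twice (u = y^2, dv = -sin(y) dy).
An antiderivative is F(y) = y**2*cos(y) - 2*y*sin(y) - 2*cos(y).
Then F(pi/4) - F(0) = (sqrt(2)*(-32 - 8*pi + pi**2)/32) - (-2) = -sqrt(2) - sqrt(2)*pi/4 + sqrt(2)*pi**2/32 + 2.

-sqrt(2) - sqrt(2)*pi/4 + sqrt(2)*pi**2/32 + 2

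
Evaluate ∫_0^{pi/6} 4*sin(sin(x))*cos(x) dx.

4 - 4*cos(1/2)

Let u = sin(x), so du = cos(x) dx. When x = 0, u = 0; when x = pi/6, u = 1/2.
The integral becomes 4·∫ sin(u) du from 0 to 1/2, with antiderivative -4*cos(u).
Back in x: F(x) = -4*cos(sin(x)).
Then F(pi/6) - F(0) = (-4*cos(1/2)) - (-4) = 4 - 4*cos(1/2).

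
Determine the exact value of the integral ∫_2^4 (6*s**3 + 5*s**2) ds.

By the power rule, an antiderivative is F(s) = 3*s**4/2 + 5*s**3/3.
Then F(4) - F(2) = (1472/3) - (112/3) = 1360/3.

1360/3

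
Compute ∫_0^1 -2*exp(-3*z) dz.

-2/3 + 2*exp(-3)/3

An antiderivative is F(z) = 2*exp(-3*z)/3.
Then F(1) - F(0) = (2*exp(-3)/3) - (2/3) = -2/3 + 2*exp(-3)/3.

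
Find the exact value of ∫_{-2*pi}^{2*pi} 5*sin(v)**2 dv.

10*pi

Use the identity sin^2(v) = (1 - cos(2*v))/2.
An antiderivative is F(v) = 5*v/2 - 5*sin(2*v)/4.
Then F(2*pi) - F(-2*pi) = (5*pi) - (-5*pi) = 10*pi.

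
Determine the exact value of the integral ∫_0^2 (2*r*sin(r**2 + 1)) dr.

-cos(5) + cos(1)

Let u = r**2 + 1, so du = 2*r dr. When r = 0, u = 1; when r = 2, u = 5.
The integral becomes ∫ sin(u) du from 1 to 5, with antiderivative -cos(u).
Back in r: F(r) = -cos(r**2 + 1).
Then F(2) - F(0) = (-cos(5)) - (-cos(1)) = -cos(5) + cos(1).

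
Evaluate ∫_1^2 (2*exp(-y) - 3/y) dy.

An antiderivative is F(y) = -3*log(y) - 2*exp(-y).
Then F(2) - F(1) = (-3*log(2) - 2*exp(-2)) - (-2*exp(-1)) = -3*log(2) - 2*exp(-2) + 2*exp(-1).

-3*log(2) - 2*exp(-2) + 2*exp(-1)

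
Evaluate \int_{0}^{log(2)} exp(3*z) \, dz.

7/3

Let u = exp(z), so du = exp(z) dz. When z = 0, u = 1; when z = log(2), u = 2.
The integral becomes ∫ u**2 du from 1 to 2, with antiderivative u**3/3.
Back in z: F(z) = exp(3*z)/3.
Then F(log(2)) - F(0) = (8/3) - (1/3) = 7/3.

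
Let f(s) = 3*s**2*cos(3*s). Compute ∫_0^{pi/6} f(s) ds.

Integrate by parts twice (u = s^2, dv = 3*cos(3*s) ds).
An antiderivative is F(s) = s**2*sin(3*s) + 2*s*cos(3*s)/3 - 2*sin(3*s)/9.
Then F(pi/6) - F(0) = (-2/9 + pi**2/36) - (0) = -2/9 + pi**2/36.

-2/9 + pi**2/36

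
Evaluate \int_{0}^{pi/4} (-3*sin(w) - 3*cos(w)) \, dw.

An antiderivative is F(w) = -3*sin(w) + 3*cos(w).
Then F(pi/4) - F(0) = (0) - (3) = -3.

-3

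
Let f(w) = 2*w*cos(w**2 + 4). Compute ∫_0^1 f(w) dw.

sin(5) - sin(4)

Let u = w**2 + 4, so du = 2*w dw. When w = 0, u = 4; when w = 1, u = 5.
The integral becomes ∫ cos(u) du from 4 to 5, with antiderivative sin(u).
Back in w: F(w) = sin(w**2 + 4).
Then F(1) - F(0) = (sin(5)) - (sin(4)) = sin(5) - sin(4).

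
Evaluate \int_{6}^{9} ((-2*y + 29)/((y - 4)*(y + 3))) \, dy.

-13*log(2) + 3*log(5) + 5*log(3)

Factor the denominator: y**2 - y - 12 = (y + 3)(y - 4).
Partial fractions: (-2*y + 29)/((y - 4)*(y + 3)) = -5/(y + 3) + 3/(y - 4).
An antiderivative is F(y) = 3*log(y - 4) - 5*log(y + 3).
Then F(9) - F(6) = (-10*log(2) - 5*log(3) + 3*log(5)) - (-10*log(3) + 3*log(2)) = -13*log(2) + 3*log(5) + 5*log(3).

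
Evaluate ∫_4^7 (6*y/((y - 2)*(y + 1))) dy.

log(100)

Factor the denominator: y**2 - y - 2 = (y + 1)(y - 2).
Partial fractions: 6*y/((y - 2)*(y + 1)) = 2/(y + 1) + 4/(y - 2).
An antiderivative is F(y) = 4*log(y - 2) + 2*log(y + 1).
Then F(7) - F(4) = (6*log(2) + 4*log(5)) - (4*log(2) + 2*log(5)) = log(100).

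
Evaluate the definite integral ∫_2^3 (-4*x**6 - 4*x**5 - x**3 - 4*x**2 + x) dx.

-139355/84

By the power rule, an antiderivative is F(x) = -4*x**7/7 - 2*x**6/3 - x**4/4 - 4*x**3/3 + x**2/2.
Then F(3) - F(2) = (-50049/28) - (-2698/21) = -139355/84.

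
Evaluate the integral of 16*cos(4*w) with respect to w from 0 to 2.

Let u = 4*w, so du = 4 dw. When w = 0, u = 0; when w = 2, u = 8.
The integral becomes 4·∫ cos(u) du from 0 to 8, with antiderivative 4*sin(u).
Back in w: F(w) = 4*sin(4*w).
Then F(2) - F(0) = (4*sin(8)) - (0) = 4*sin(8).

4*sin(8)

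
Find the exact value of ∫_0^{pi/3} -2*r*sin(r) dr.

Integrate by parts once (u = r, dv = -2*sin(r) dr).
An antiderivative is F(r) = 2*r*cos(r) - 2*sin(r).
Then F(pi/3) - F(0) = (-sqrt(3) + pi/3) - (0) = -sqrt(3) + pi/3.

-sqrt(3) + pi/3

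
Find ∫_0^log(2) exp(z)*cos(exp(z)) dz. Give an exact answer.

-sin(1) + sin(2)

Let u = exp(z), so du = exp(z) dz. When z = 0, u = 1; when z = log(2), u = 2.
The integral becomes ∫ cos(u) du from 1 to 2, with antiderivative sin(u).
Back in z: F(z) = sin(exp(z)).
Then F(log(2)) - F(0) = (sin(2)) - (sin(1)) = -sin(1) + sin(2).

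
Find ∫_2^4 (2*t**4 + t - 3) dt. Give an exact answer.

1984/5

By the power rule, an antiderivative is F(t) = 2*t**5/5 + t**2/2 - 3*t.
Then F(4) - F(2) = (2028/5) - (44/5) = 1984/5.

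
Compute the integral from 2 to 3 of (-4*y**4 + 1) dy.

By the power rule, an antiderivative is F(y) = -4*y**5/5 + y.
Then F(3) - F(2) = (-957/5) - (-118/5) = -839/5.

-839/5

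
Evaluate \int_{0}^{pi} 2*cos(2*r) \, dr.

An antiderivative is F(r) = sin(2*r).
Then F(pi) - F(0) = (0) - (0) = 0.

0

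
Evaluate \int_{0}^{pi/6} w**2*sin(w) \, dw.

Integrate by parts twice (u = w^2, dv = sin(w) dw).
An antiderivative is F(w) = -w**2*cos(w) + 2*w*sin(w) + 2*cos(w).
Then F(pi/6) - F(0) = (-sqrt(3)*pi**2/72 + pi/6 + sqrt(3)) - (2) = -2 - sqrt(3)*pi**2/72 + pi/6 + sqrt(3).

-2 - sqrt(3)*pi**2/72 + pi/6 + sqrt(3)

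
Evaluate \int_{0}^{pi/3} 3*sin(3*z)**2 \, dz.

pi/2

Use the identity sin^2(3*z) = (1 - cos(6*z))/2.
An antiderivative is F(z) = 3*z/2 - sin(6*z)/4.
Then F(pi/3) - F(0) = (pi/2) - (0) = pi/2.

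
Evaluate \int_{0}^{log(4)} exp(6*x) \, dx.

Let u = exp(x), so du = exp(x) dx. When x = 0, u = 1; when x = log(4), u = 4.
The integral becomes ∫ u**5 du from 1 to 4, with antiderivative u**6/6.
Back in x: F(x) = exp(6*x)/6.
Then F(log(4)) - F(0) = (2048/3) - (1/6) = 1365/2.

1365/2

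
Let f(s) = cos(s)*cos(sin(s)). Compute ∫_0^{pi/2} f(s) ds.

Let u = sin(s), so du = cos(s) ds. When s = 0, u = 0; when s = pi/2, u = 1.
The integral becomes ∫ cos(u) du from 0 to 1, with antiderivative sin(u).
Back in s: F(s) = sin(sin(s)).
Then F(pi/2) - F(0) = (sin(1)) - (0) = sin(1).

sin(1)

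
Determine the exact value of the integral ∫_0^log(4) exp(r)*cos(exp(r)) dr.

Let u = exp(r), so du = exp(r) dr. When r = 0, u = 1; when r = log(4), u = 4.
The integral becomes ∫ cos(u) du from 1 to 4, with antiderivative sin(u).
Back in r: F(r) = sin(exp(r)).
Then F(log(4)) - F(0) = (sin(4)) - (sin(1)) = -sin(1) + sin(4).

-sin(1) + sin(4)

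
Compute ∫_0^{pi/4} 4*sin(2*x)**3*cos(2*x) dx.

1/2

Let u = sin(2*x), so du = 2*cos(2*x) dx. When x = 0, u = 0; when x = pi/4, u = 1.
The integral becomes 2·∫ u**3 du from 0 to 1, with antiderivative u**4/2.
Back in x: F(x) = sin(2*x)**4/2.
Then F(pi/4) - F(0) = (1/2) - (0) = 1/2.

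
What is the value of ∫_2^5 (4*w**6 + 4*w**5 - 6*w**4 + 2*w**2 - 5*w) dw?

By the power rule, an antiderivative is F(w) = 4*w**7/7 + 2*w**6/3 - 6*w**5/5 + 2*w**3/3 - 5*w**2/2.
Then F(5) - F(2) = (718625/14) - (2546/35) = 3588033/70.

3588033/70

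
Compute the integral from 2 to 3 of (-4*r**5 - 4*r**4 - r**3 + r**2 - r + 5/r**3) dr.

-224713/360

By the power rule, an antiderivative is F(r) = -2*r**6/3 - 4*r**5/5 - r**4/4 + r**3/3 - r**2/2 - 5/(2*r**2).
Then F(3) - F(2) = (-125357/180) - (-2889/40) = -224713/360.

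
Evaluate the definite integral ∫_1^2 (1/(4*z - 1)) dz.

-log(3)/4 + log(7)/4

An antiderivative is F(z) = log(4*z - 1)/4.
Then F(2) - F(1) = (log(7)/4) - (log(3)/4) = -log(3)/4 + log(7)/4.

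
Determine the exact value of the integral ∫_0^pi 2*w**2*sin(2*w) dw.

-pi**2

Integrate by parts twice (u = w^2, dv = 2*sin(2*w) dw).
An antiderivative is F(w) = -w**2*cos(2*w) + w*sin(2*w) + cos(2*w)/2.
Then F(pi) - F(0) = (1/2 - pi**2) - (1/2) = -pi**2.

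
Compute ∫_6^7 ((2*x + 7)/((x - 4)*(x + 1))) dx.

Factor the denominator: x**2 - 3*x - 4 = (x + 1)(x - 4).
Partial fractions: (2*x + 7)/((x - 4)*(x + 1)) = -1/(x + 1) + 3/(x - 4).
An antiderivative is F(x) = 3*log(x - 4) - log(x + 1).
Then F(7) - F(6) = (log(27/8)) - (log(8/7)) = -6*log(2) + log(7) + 3*log(3).

-6*log(2) + log(7) + 3*log(3)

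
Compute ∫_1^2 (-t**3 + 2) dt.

By the power rule, an antiderivative is F(t) = -t**4/4 + 2*t.
Then F(2) - F(1) = (0) - (7/4) = -7/4.

-7/4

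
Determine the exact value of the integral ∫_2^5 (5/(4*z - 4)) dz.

An antiderivative is F(z) = 5*log(4*z - 4)/4.
Then F(5) - F(2) = (log(32)) - (5*log(2)/2) = 5*log(2)/2.

5*log(2)/2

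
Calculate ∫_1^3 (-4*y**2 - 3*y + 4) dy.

-116/3

By the power rule, an antiderivative is F(y) = -4*y**3/3 - 3*y**2/2 + 4*y.
Then F(3) - F(1) = (-75/2) - (7/6) = -116/3.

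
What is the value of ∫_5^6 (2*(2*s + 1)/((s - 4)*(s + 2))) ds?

log(64/7)

Factor the denominator: s**2 - 2*s - 8 = (s + 2)(s - 4).
Partial fractions: 2*(2*s + 1)/((s - 4)*(s + 2)) = 1/(s + 2) + 3/(s - 4).
An antiderivative is F(s) = 3*log(s - 4) + log(s + 2).
Then F(6) - F(5) = (log(64)) - (log(7)) = log(64/7).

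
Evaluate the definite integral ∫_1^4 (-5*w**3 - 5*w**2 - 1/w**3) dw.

-13575/32

By the power rule, an antiderivative is F(w) = -5*w**4/4 - 5*w**3/3 + 1/(2*w**2).
Then F(4) - F(1) = (-40957/96) - (-29/12) = -13575/32.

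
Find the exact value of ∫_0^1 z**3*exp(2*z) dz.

Integrate by parts 3 times (u = z^3, dv = exp(2*z) dz).
An antiderivative is F(z) = (4*z**3 - 6*z**2 + 6*z - 3)*exp(2*z)/8.
Then F(1) - F(0) = (exp(2)/8) - (-3/8) = 3/8 + exp(2)/8.

3/8 + exp(2)/8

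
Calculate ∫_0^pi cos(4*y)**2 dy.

Use the identity cos^2(4*y) = (1 + cos(8*y))/2.
An antiderivative is F(y) = y/2 + sin(8*y)/16.
Then F(pi) - F(0) = (pi/2) - (0) = pi/2.

pi/2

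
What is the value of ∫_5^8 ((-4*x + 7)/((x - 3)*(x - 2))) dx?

-5*log(5) + 6*log(2)

Factor the denominator: x**2 - 5*x + 6 = (x - 2)(x - 3).
Partial fractions: (-4*x + 7)/((x - 3)*(x - 2)) = 1/(x - 2) - 5/(x - 3).
An antiderivative is F(x) = -5*log(x - 3) + log(x - 2).
Then F(8) - F(5) = (-5*log(5) + log(2) + log(3)) - (log(3/32)) = -5*log(5) + 6*log(2).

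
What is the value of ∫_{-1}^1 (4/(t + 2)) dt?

log(81)

An antiderivative is F(t) = 4*log(t + 2).
Then F(1) - F(-1) = (log(81)) - (0) = log(81).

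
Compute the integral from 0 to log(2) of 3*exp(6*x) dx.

63/2

Let u = exp(x), so du = exp(x) dx. When x = 0, u = 1; when x = log(2), u = 2.
The integral becomes 3·∫ u**5 du from 1 to 2, with antiderivative u**6/2.
Back in x: F(x) = exp(6*x)/2.
Then F(log(2)) - F(0) = (32) - (1/2) = 63/2.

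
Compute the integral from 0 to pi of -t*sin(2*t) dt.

Integrate by parts once (u = t, dv = -sin(2*t) dt).
An antiderivative is F(t) = t*cos(2*t)/2 - sin(2*t)/4.
Then F(pi) - F(0) = (pi/2) - (0) = pi/2.

pi/2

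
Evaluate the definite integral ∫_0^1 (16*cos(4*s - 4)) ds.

Let u = 4*s - 4, so du = 4 ds. When s = 0, u = -4; when s = 1, u = 0.
The integral becomes 4·∫ cos(u) du from -4 to 0, with antiderivative 4*sin(u).
Back in s: F(s) = 4*sin(4*s - 4).
Then F(1) - F(0) = (0) - (-4*sin(4)) = 4*sin(4).

4*sin(4)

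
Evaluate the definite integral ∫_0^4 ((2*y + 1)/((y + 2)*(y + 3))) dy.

Factor the denominator: y**2 + 5*y + 6 = (y + 3)(y + 2).
Partial fractions: (2*y + 1)/((y + 2)*(y + 3)) = 5/(y + 3) - 3/(y + 2).
An antiderivative is F(y) = -3*log(y + 2) + 5*log(y + 3).
Then F(4) - F(0) = (-3*log(3) - 3*log(2) + 5*log(7)) - (-3*log(2) + 5*log(3)) = -8*log(3) + 5*log(7).

-8*log(3) + 5*log(7)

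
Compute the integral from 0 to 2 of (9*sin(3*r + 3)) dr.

3*cos(3) - 3*cos(9)

Let u = 3*r + 3, so du = 3 dr. When r = 0, u = 3; when r = 2, u = 9.
The integral becomes 3·∫ sin(u) du from 3 to 9, with antiderivative -3*cos(u).
Back in r: F(r) = -3*cos(3*r + 3).
Then F(2) - F(0) = (-3*cos(9)) - (-3*cos(3)) = 3*cos(3) - 3*cos(9).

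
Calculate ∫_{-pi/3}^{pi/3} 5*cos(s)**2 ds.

Use the identity cos^2(s) = (1 + cos(2*s))/2.
An antiderivative is F(s) = 5*s/2 + 5*sin(2*s)/4.
Then F(pi/3) - F(-pi/3) = (5*sqrt(3)/8 + 5*pi/6) - (-5*pi/6 - 5*sqrt(3)/8) = 5*sqrt(3)/4 + 5*pi/3.

5*sqrt(3)/4 + 5*pi/3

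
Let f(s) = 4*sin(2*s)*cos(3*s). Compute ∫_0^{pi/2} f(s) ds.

-8/5

Use the identity sin(2*s)cos(3*s) = [sin(5*s) + sin(-s)]/2.
An antiderivative is F(s) = 2*cos(s) - 2*cos(5*s)/5.
Then F(pi/2) - F(0) = (0) - (8/5) = -8/5.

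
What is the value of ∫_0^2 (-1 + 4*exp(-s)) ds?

An antiderivative is F(s) = -s - 4*exp(-s).
Then F(2) - F(0) = (-2 - 4*exp(-2)) - (-4) = 2 - 4*exp(-2).

2 - 4*exp(-2)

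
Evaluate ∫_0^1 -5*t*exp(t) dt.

-5

Integrate by parts once (u = t, dv = -5*exp(t) dt).
An antiderivative is F(t) = (-5*t + 5)*exp(t).
Then F(1) - F(0) = (0) - (5) = -5.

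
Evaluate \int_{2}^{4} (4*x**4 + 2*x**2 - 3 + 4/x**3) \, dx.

99037/120

By the power rule, an antiderivative is F(x) = 4*x**5/5 + 2*x**3/3 - 3*x - 2/x**2.
Then F(4) - F(2) = (101969/120) - (733/30) = 99037/120.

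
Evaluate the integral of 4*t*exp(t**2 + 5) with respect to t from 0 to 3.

-2*(1 - exp(9))*exp(5)

Let u = t**2 + 5, so du = 2*t dt. When t = 0, u = 5; when t = 3, u = 14.
The integral becomes 2·∫ exp(u) du from 5 to 14, with antiderivative 2*exp(u).
Back in t: F(t) = 2*exp(t**2 + 5).
Then F(3) - F(0) = (2*exp(14)) - (2*exp(5)) = -2*(1 - exp(9))*exp(5).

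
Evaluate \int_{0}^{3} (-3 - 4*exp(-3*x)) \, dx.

-31/3 + 4*exp(-9)/3

An antiderivative is F(x) = -3*x + 4*exp(-3*x)/3.
Then F(3) - F(0) = (-9 + 4*exp(-9)/3) - (4/3) = -31/3 + 4*exp(-9)/3.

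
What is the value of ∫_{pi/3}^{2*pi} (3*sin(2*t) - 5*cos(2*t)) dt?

-9/4 + 5*sqrt(3)/4

An antiderivative is F(t) = -5*sin(2*t)/2 - 3*cos(2*t)/2.
Then F(2*pi) - F(pi/3) = (-3/2) - (3/4 - 5*sqrt(3)/4) = -9/4 + 5*sqrt(3)/4.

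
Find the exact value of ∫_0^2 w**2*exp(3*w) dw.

Integrate by parts twice (u = w^2, dv = exp(3*w) dw).
An antiderivative is F(w) = (9*w**2 - 6*w + 2)*exp(3*w)/27.
Then F(2) - F(0) = (26*exp(6)/27) - (2/27) = -2/27 + 26*exp(6)/27.

-2/27 + 26*exp(6)/27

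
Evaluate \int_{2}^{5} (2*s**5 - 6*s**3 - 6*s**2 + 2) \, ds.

8091/2

By the power rule, an antiderivative is F(s) = s**6/3 - 3*s**4/2 - 2*s**3 + 2*s.
Then F(5) - F(2) = (24185/6) - (-44/3) = 8091/2.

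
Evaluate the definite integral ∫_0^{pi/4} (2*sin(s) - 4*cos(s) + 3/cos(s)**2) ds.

5 - 3*sqrt(2)

An antiderivative is F(s) = -4*sin(s) - 2*cos(s) + 3*tan(s).
Then F(pi/4) - F(0) = (3 - 3*sqrt(2)) - (-2) = 5 - 3*sqrt(2).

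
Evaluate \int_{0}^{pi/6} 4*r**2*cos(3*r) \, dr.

-8/27 + pi**2/27

Integrate by parts twice (u = r^2, dv = 4*cos(3*r) dr).
An antiderivative is F(r) = 4*r**2*sin(3*r)/3 + 8*r*cos(3*r)/9 - 8*sin(3*r)/27.
Then F(pi/6) - F(0) = (-8/27 + pi**2/27) - (0) = -8/27 + pi**2/27.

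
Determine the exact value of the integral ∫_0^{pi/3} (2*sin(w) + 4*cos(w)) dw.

An antiderivative is F(w) = 4*sin(w) - 2*cos(w).
Then F(pi/3) - F(0) = (-1 + 2*sqrt(3)) - (-2) = 1 + 2*sqrt(3).

1 + 2*sqrt(3)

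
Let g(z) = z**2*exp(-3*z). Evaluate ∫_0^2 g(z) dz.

Integrate by parts twice (u = z^2, dv = exp(-3*z) dz).
An antiderivative is F(z) = (-9*z**2 - 6*z - 2)*exp(-3*z)/27.
Then F(2) - F(0) = (-50*exp(-6)/27) - (-2/27) = 2/27 - 50*exp(-6)/27.

2/27 - 50*exp(-6)/27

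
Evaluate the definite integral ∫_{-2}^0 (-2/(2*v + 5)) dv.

An antiderivative is F(v) = -log(2*v + 5).
Then F(0) - F(-2) = (-log(5)) - (0) = -log(5).

-log(5)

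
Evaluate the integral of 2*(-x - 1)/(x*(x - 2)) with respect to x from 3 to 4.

Factor the denominator: x**2 - 2*x = x(x - 2).
Partial fractions: 2*(-x - 1)/(x*(x - 2)) = 1/x - 3/(x - 2).
An antiderivative is F(x) = log(x) - 3*log(x - 2).
Then F(4) - F(3) = (-log(2)) - (log(3)) = -log(6).

-log(6)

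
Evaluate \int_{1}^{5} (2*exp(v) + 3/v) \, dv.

-2*exp(1) + 3*log(5) + 2*exp(5)

An antiderivative is F(v) = 2*exp(v) + 3*log(v).
Then F(5) - F(1) = (3*log(5) + 2*exp(5)) - (2*exp(1)) = -2*exp(1) + 3*log(5) + 2*exp(5).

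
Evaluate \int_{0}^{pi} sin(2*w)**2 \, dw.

pi/2

Use the identity sin^2(2*w) = (1 - cos(4*w))/2.
An antiderivative is F(w) = w/2 - sin(4*w)/8.
Then F(pi) - F(0) = (pi/2) - (0) = pi/2.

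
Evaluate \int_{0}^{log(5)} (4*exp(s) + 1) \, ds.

log(5) + 16

An antiderivative is F(s) = s + 4*exp(s).
Then F(log(5)) - F(0) = (log(5) + 20) - (4) = log(5) + 16.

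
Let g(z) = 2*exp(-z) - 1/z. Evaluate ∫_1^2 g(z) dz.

An antiderivative is F(z) = -log(z) - 2*exp(-z).
Then F(2) - F(1) = (-log(2) - 2*exp(-2)) - (-2*exp(-1)) = -log(2) - 2*exp(-2) + 2*exp(-1).

-log(2) - 2*exp(-2) + 2*exp(-1)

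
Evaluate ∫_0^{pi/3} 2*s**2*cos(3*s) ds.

Integrate by parts twice (u = s^2, dv = 2*cos(3*s) ds).
An antiderivative is F(s) = 2*s**2*sin(3*s)/3 + 4*s*cos(3*s)/9 - 4*sin(3*s)/27.
Then F(pi/3) - F(0) = (-4*pi/27) - (0) = -4*pi/27.

-4*pi/27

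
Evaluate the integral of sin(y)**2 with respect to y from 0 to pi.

Use the identity sin^2(y) = (1 - cos(2*y))/2.
An antiderivative is F(y) = y/2 - sin(2*y)/4.
Then F(pi) - F(0) = (pi/2) - (0) = pi/2.

pi/2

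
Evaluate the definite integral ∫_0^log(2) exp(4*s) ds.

Let u = exp(s), so du = exp(s) ds. When s = 0, u = 1; when s = log(2), u = 2.
The integral becomes ∫ u**3 du from 1 to 2, with antiderivative u**4/4.
Back in s: F(s) = exp(4*s)/4.
Then F(log(2)) - F(0) = (4) - (1/4) = 15/4.

15/4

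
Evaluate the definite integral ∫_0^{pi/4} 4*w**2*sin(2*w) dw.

Integrate by parts twice (u = w^2, dv = 4*sin(2*w) dw).
An antiderivative is F(w) = -2*w**2*cos(2*w) + 2*w*sin(2*w) + cos(2*w).
Then F(pi/4) - F(0) = (pi/2) - (1) = -1 + pi/2.

-1 + pi/2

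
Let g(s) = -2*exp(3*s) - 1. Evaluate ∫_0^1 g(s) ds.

An antiderivative is F(s) = -2*exp(3*s)/3 - s.
Then F(1) - F(0) = (-2*exp(3)/3 - 1) - (-2/3) = -2*exp(3)/3 - 1/3.

-2*exp(3)/3 - 1/3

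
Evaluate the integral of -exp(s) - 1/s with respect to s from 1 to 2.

-exp(2) - log(2) + exp(1)

An antiderivative is F(s) = -exp(s) - log(s).
Then F(2) - F(1) = (-exp(2) - log(2)) - (-exp(1)) = -exp(2) - log(2) + exp(1).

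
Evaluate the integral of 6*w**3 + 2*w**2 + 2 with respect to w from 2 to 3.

By the power rule, an antiderivative is F(w) = 3*w**4/2 + 2*w**3/3 + 2*w.
Then F(3) - F(2) = (291/2) - (100/3) = 673/6.

673/6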